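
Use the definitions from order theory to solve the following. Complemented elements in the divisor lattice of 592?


An element a is complemented if some b has a meet b = bottom, a join b = top.
a is complemented iff gcd(a, n/a)=1, i.e. a is a unitary divisor of 592.
Complemented elements: 1, 16, 37, 592
Count: 4


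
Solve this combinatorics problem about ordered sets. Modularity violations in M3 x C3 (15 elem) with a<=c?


Modular law: if a <= c then a v (b ^ c) = (a v b) ^ c.
Check all triples (a,b,c) with a <= c among 15 elements.
This lattice is modular (diamonds M_m and their chain-products are modular).
Total violating triples: 0


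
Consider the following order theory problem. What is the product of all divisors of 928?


Divisors of 928: [1, 2, 4, 8, 16, 29, 32, 58, 116, 232, 464, 928]
Product = n^(d(n)/2) = 928^(12/2)
Product = 638686677648277504


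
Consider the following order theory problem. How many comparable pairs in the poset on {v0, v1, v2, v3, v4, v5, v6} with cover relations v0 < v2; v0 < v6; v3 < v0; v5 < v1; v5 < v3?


A comparable pair {a,b} has a < b or b < a in the order.
Count unordered pairs where one element is strictly below the other.
Examples: {v0,v2}, {v0,v3}, {v0,v5}, {v0,v6}, ...
Total comparable pairs: 10


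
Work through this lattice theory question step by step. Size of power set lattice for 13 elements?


Power set = 2^n.
2^13 = 8192


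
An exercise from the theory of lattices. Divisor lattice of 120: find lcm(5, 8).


In a divisor lattice, join = lcm (least common multiple).
gcd(5,8) = 1
lcm(5,8) = 5*8/gcd = 40/1 = 40


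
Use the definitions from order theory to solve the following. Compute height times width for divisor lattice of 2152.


Height = length of longest chain minus 1; width = size of largest antichain.
A maximum chain: 1 | 269 | 538 | 1076 | 2152  (height 4).
A maximum antichain: {2, 269}  (width 2).
Product = 4 * 2 = 8


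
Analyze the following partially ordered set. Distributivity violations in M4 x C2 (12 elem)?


Distributive law: a ^ (b v c) = (a ^ b) v (a ^ c).
Check all 12^3 = 1728 ordered triples (a,b,c).
  e.g. a=(a1,0), b=(a2,0), c=(a3,0): lhs=(a1,0) != rhs=(0,0)
  e.g. a=(a1,0), b=(a2,0), c=(a3,1): lhs=(a1,0) != rhs=(0,0)
Total violating triples: 192


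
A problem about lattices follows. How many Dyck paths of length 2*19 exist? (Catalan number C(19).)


C(n) = C(2n, n) / (n+1).
C(38, 19) = 35345263800
C(19) = 35345263800 / 20 = 1767263190


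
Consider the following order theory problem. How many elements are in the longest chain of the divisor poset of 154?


A chain is a totally ordered subset; we count the number of elements in a maximum chain.
Compute, for each element x, the size of the longest chain ending at x:
  1: 1
  2: 2
  7: 2
  11: 2
  14: 3
  22: 3
  ...
A maximum chain: 1 < 2 < 14 < 154
Number of elements in the longest chain: 4


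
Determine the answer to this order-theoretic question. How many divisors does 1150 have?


Divisors of 1150: [1, 2, 5, 10, 23, 25, 46, 50, 115, 230, 575, 1150]
Count: 12


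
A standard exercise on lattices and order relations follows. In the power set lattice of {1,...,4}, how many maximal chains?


A maximal chain goes from the minimum element to a maximal element via cover relations.
Counting all min-to-max paths in the cover graph.
Total maximal chains: 24


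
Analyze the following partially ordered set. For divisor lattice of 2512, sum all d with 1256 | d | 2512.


Interval [1256,2512] in divisors of 2512: [1256, 2512]
Sum = 3768


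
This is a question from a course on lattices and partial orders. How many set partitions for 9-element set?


B(n) = number of set partitions of an n-element set.
B(n) satisfies the recurrence: B(n+1) = sum_k C(n,k)*B(k).
B(9) = 21147


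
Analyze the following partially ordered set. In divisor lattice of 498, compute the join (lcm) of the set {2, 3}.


In a divisor lattice, join = lcm (least common multiple).
Compute lcm iteratively: start with first element, then lcm(current, next).
Elements: [2, 3]
lcm(2,3) = 6
Final lcm = 6


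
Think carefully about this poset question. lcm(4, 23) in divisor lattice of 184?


Join=lcm.
gcd(4,23)=1
lcm=92


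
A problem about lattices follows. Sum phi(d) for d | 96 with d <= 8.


Divisors of 96 up to 8: [1, 2, 3, 4, 6, 8]
phi values: [1, 1, 2, 2, 2, 4]
Sum = 12


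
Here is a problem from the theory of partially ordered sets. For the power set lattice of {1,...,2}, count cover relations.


A cover relation a -< b holds when a < b with no c strictly between.
Cover relations:
  {} -< {1}
  {} -< {2}
  {1} -< {1,2}
  {2} -< {1,2}
Total: 4


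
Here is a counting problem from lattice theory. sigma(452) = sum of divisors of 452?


sigma(n) = sum of divisors.
Divisors of 452: [1, 2, 4, 113, 226, 452]
Sum = 798


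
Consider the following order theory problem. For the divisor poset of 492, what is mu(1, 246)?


In a divisor lattice, mu(a,b) = mu(b/a) where mu is the classical Mobius function.
b/a = 246/1 = 246
Prime factorization of 246: primes [2, 3, 41]
246 is squarefree with 3 prime factor(s), so mu(246) = (-1)^3 = -1


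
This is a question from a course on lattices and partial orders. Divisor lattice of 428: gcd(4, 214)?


Meet=gcd.
gcd(4,214)=2


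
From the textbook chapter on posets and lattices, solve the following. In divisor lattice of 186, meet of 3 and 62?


In a divisor lattice, meet = gcd (greatest common divisor).
By Euclidean algorithm or factoring: gcd(3,62) = 1


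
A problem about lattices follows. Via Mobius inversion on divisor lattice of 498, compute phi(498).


phi(n) = n * prod_{p|n} (1 - 1/p).
Prime divisors of 498: [2, 3, 83]
phi(498) = 498 * (1 - 1/2) * (1 - 1/3) * (1 - 1/83)
phi(498) = 164


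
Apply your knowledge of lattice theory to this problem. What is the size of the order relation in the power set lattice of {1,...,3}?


The order relation is {(a,b) : a <= b}, reflexive so it includes (a,a).
Examples: ({},{}), ({},{1,2}), ({},{1,2,3}), ({},{1,3}), ({},{1}), ...
Total ordered pairs: 27


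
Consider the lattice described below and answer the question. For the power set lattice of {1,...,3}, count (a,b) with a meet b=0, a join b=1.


Complement pair (a,b): a meet b = bottom, a join b = top.
Here: A intersect B = {} and A union B = {1,...,3}.
Pairs found: ({},{1,2,3}), ({1},{2,3}), ({2},{1,3}), ({3},{1,2}), ... (4 more)
Total ordered pairs: 8


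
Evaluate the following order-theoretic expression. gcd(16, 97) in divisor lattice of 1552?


Meet=gcd.
gcd(16,97)=1


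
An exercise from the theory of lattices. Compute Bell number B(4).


B(n) = number of set partitions of an n-element set.
B(n) satisfies the recurrence: B(n+1) = sum_k C(n,k)*B(k).
B(4) = 15


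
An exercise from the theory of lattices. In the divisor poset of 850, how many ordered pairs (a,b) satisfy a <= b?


The order relation is {(a,b) : a <= b}, reflexive so it includes (a,a).
Examples: (1,1), (1,10), (1,17), (1,170), (1,2), ...
Total ordered pairs: 54


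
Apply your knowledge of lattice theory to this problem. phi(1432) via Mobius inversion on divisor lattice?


phi(n) = n * prod_{p|n} (1 - 1/p).
Prime divisors of 1432: [2, 179]
phi(1432) = 1432 * (1 - 1/2) * (1 - 1/179)
phi(1432) = 712


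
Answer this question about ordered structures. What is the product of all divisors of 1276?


Divisors of 1276: [1, 2, 4, 11, 22, 29, 44, 58, 116, 319, 638, 1276]
Product = n^(d(n)/2) = 1276^(12/2)
Product = 4316224706044235776


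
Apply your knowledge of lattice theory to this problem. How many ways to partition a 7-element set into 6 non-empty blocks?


S(n,k) = k*S(n-1,k) + S(n-1,k-1).
S(6,6) = 1, S(6,5) = 15
S(7,6) = 6*1 + 15 = 6 + 15
S(7,6) = 21


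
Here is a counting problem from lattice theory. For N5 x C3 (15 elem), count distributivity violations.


Distributive law: a ^ (b v c) = (a ^ b) v (a ^ c).
Check all 15^3 = 3375 ordered triples (a,b,c).
  e.g. a=(b,0), b=(a,0), c=(c,0): lhs=(b,0) != rhs=(a,0)
  e.g. a=(b,0), b=(a,0), c=(c,1): lhs=(b,0) != rhs=(a,0)
Total violating triples: 54


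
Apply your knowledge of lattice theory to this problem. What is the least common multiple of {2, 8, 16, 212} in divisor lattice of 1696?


In a divisor lattice, join = lcm (least common multiple).
Compute lcm iteratively: start with first element, then lcm(current, next).
Elements: [2, 8, 16, 212]
lcm(2,8) = 8
lcm(8,16) = 16
lcm(16,212) = 848
Final lcm = 848


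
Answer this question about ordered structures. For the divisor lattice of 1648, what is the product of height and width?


Height = length of longest chain minus 1; width = size of largest antichain.
A maximum chain: 1 | 103 | 206 | 412 | 824 | 1648  (height 5).
A maximum antichain: {2, 103}  (width 2).
Product = 5 * 2 = 10


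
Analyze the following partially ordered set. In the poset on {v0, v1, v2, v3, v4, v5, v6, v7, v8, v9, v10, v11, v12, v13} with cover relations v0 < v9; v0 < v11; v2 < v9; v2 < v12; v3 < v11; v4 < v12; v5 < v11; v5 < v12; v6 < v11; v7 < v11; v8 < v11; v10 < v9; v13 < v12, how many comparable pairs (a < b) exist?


A comparable pair {a,b} has a < b or b < a in the order.
Count unordered pairs where one element is strictly below the other.
Examples: {v0,v9}, {v0,v11}, {v2,v9}, {v2,v12}, ...
Total comparable pairs: 13


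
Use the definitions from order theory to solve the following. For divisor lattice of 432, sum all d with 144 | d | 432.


Interval [144,432] in divisors of 432: [144, 432]
Sum = 576


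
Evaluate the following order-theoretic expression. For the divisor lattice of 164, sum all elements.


sigma(n) = sum of divisors.
Divisors of 164: [1, 2, 4, 41, 82, 164]
Sum = 294


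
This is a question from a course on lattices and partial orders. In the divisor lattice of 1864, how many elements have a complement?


An element a is complemented if some b has a meet b = bottom, a join b = top.
a is complemented iff gcd(a, n/a)=1, i.e. a is a unitary divisor of 1864.
Complemented elements: 1, 8, 233, 1864
Count: 4


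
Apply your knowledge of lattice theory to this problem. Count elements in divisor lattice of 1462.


Divisors of 1462: [1, 2, 17, 34, 43, 86, 731, 1462]
Count: 8


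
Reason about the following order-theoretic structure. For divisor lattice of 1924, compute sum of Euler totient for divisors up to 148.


Divisors of 1924 up to 148: [1, 2, 4, 13, 26, 37, 52, 74, 148]
phi values: [1, 1, 2, 12, 12, 36, 24, 36, 72]
Sum = 196


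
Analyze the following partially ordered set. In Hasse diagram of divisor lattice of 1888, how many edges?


A cover relation a -< b holds when a < b with no c strictly between.
Cover relations:
  1 -< 2
  1 -< 59
  2 -< 4
  2 -< 118
  4 -< 8
  4 -< 236
  8 -< 16
  8 -< 472
  ...8 more
Total: 16


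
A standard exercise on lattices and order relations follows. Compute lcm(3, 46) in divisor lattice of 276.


In a divisor lattice, join = lcm (least common multiple).
gcd(3,46) = 1
lcm(3,46) = 3*46/gcd = 138/1 = 138


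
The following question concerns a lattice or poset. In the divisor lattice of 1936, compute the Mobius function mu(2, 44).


In a divisor lattice, mu(a,b) = mu(b/a) where mu is the classical Mobius function.
b/a = 44/2 = 22
Prime factorization of 22: primes [2, 11]
22 is squarefree with 2 prime factor(s), so mu(22) = (-1)^2 = 1


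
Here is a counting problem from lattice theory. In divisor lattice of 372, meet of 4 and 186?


In a divisor lattice, meet = gcd (greatest common divisor).
By Euclidean algorithm or factoring: gcd(4,186) = 2


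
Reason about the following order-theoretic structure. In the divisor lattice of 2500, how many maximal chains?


A maximal chain goes from the minimum element to a maximal element via cover relations.
Counting all min-to-max paths in the cover graph.
Total maximal chains: 15


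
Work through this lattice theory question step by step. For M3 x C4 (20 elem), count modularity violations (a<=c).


Modular law: if a <= c then a v (b ^ c) = (a v b) ^ c.
Check all triples (a,b,c) with a <= c among 20 elements.
This lattice is modular (diamonds M_m and their chain-products are modular).
Total violating triples: 0


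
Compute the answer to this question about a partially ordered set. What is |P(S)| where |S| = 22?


Power set = 2^n.
2^22 = 4194304


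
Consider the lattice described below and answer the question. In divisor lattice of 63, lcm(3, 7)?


Join=lcm.
gcd(3,7)=1
lcm=21


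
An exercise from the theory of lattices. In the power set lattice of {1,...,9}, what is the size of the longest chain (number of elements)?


A chain is a totally ordered subset; we count the number of elements in a maximum chain.
Compute, for each element x, the size of the longest chain ending at x:
  {}: 1
  {1}: 2
  {2}: 2
  {3}: 2
  {4}: 2
  {5}: 2
  ...
A maximum chain: {} < {1} < {1,2} < {1,2,3} < {1,2,3,4} < {1,2,3,4,5} < {1,2,3,4,5,6} < {1,2,3,4,5,6,7} < {1,2,3,4,5,6,7,8} < {1,2,3,4,5,6,7,8,9}
Number of elements in the longest chain: 10


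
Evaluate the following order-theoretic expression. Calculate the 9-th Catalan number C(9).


C(n) = C(2n, n) / (n+1).
C(18, 9) = 48620
C(9) = 48620 / 10 = 4862


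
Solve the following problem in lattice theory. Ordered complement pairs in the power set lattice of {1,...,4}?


Complement pair (a,b): a meet b = bottom, a join b = top.
Here: A intersect B = {} and A union B = {1,...,4}.
Pairs found: ({},{1,2,3,4}), ({1},{2,3,4}), ({2},{1,3,4}), ({3},{1,2,4}), ... (12 more)
Total ordered pairs: 16


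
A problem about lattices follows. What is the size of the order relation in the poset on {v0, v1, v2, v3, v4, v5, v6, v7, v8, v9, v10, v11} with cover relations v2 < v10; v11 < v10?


The order relation is {(a,b) : a <= b}, reflexive so it includes (a,a).
Examples: (v0,v0), (v1,v1), (v10,v10), (v11,v10), (v11,v11), ...
Total ordered pairs: 14


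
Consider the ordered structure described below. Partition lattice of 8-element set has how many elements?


B(n) = number of set partitions of an n-element set.
B(n) satisfies the recurrence: B(n+1) = sum_k C(n,k)*B(k).
B(8) = 4140


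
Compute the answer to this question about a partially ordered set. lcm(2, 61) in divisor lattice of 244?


Join=lcm.
gcd(2,61)=1
lcm=122


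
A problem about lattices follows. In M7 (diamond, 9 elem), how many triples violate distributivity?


Distributive law: a ^ (b v c) = (a ^ b) v (a ^ c).
Check all 9^3 = 729 ordered triples (a,b,c).
  e.g. a=a1, b=a2, c=a3: lhs=a1 != rhs=0
  e.g. a=a1, b=a2, c=a4: lhs=a1 != rhs=0
Total violating triples: 210


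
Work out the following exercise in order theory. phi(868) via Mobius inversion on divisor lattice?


phi(n) = n * prod_{p|n} (1 - 1/p).
Prime divisors of 868: [2, 7, 31]
phi(868) = 868 * (1 - 1/2) * (1 - 1/7) * (1 - 1/31)
phi(868) = 360


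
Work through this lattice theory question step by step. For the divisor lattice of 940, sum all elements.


sigma(n) = sum of divisors.
Divisors of 940: [1, 2, 4, 5, 10, 20, 47, 94, 188, 235, 470, 940]
Sum = 2016


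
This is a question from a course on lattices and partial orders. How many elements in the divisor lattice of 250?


Divisors of 250: [1, 2, 5, 10, 25, 50, 125, 250]
Count: 8


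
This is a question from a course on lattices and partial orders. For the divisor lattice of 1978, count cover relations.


A cover relation a -< b holds when a < b with no c strictly between.
Cover relations:
  1 -< 2
  1 -< 23
  1 -< 43
  2 -< 46
  2 -< 86
  23 -< 46
  23 -< 989
  43 -< 86
  ...4 more
Total: 12


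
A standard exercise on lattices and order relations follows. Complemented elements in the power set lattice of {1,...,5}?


An element a is complemented if some b has a meet b = bottom, a join b = top.
every subset A has complement S\A, so all elements are complemented.
Complemented elements: {}, {1}, {2}, {3}, {4}, {5}, ... (26 more)
Count: 32


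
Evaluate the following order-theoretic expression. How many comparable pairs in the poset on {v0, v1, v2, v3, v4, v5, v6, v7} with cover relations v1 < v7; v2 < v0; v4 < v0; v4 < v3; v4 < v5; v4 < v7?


A comparable pair {a,b} has a < b or b < a in the order.
Count unordered pairs where one element is strictly below the other.
Examples: {v0,v2}, {v0,v4}, {v1,v7}, {v3,v4}, ...
Total comparable pairs: 6


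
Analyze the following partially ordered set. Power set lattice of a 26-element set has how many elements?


Power set = 2^n.
2^26 = 67108864


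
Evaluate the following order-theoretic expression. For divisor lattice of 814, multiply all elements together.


Divisors of 814: [1, 2, 11, 22, 37, 74, 407, 814]
Product = n^(d(n)/2) = 814^(8/2)
Product = 439033459216


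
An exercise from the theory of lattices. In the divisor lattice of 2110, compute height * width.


Height = length of longest chain minus 1; width = size of largest antichain.
A maximum chain: 1 | 211 | 1055 | 2110  (height 3).
A maximum antichain: {2, 5, 211}  (width 3).
Product = 3 * 3 = 9


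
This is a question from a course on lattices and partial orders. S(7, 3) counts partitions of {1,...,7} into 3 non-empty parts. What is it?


S(n,k) = k*S(n-1,k) + S(n-1,k-1).
S(6,3) = 90, S(6,2) = 31
S(7,3) = 3*90 + 31 = 270 + 31
S(7,3) = 301


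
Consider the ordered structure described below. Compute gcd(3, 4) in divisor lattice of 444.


In a divisor lattice, meet = gcd (greatest common divisor).
By Euclidean algorithm or factoring: gcd(3,4) = 1


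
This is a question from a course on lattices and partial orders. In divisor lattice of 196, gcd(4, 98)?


Meet=gcd.
gcd(4,98)=2


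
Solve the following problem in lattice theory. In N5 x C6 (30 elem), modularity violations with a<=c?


Modular law: if a <= c then a v (b ^ c) = (a v b) ^ c.
Check all triples (a,b,c) with a <= c among 30 elements.
  e.g. a=(a,0), b=(c,0), c=(b,0): lhs=(a,0) != rhs=(b,0)
  e.g. a=(a,0), b=(c,1), c=(b,0): lhs=(a,0) != rhs=(b,0)
Total violating triples: 126


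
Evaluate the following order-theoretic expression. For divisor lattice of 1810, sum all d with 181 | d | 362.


Interval [181,362] in divisors of 1810: [181, 362]
Sum = 543


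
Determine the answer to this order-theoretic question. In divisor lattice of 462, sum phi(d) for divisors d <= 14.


Divisors of 462 up to 14: [1, 2, 3, 6, 7, 11, 14]
phi values: [1, 1, 2, 2, 6, 10, 6]
Sum = 28


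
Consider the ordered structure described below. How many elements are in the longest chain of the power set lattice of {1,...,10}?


A chain is a totally ordered subset; we count the number of elements in a maximum chain.
Compute, for each element x, the size of the longest chain ending at x:
  {}: 1
  {1}: 2
  {2}: 2
  {3}: 2
  {4}: 2
  {5}: 2
  ...
A maximum chain: {} < {1} < {1,2} < {1,2,3} < {1,2,3,4} < {1,2,3,4,5} < {1,2,3,4,5,6} < {1,2,3,4,5,6,7} < {1,2,3,4,5,6,7,8} < {1,2,3,4,5,6,7,8,9} < {1,2,3,4,5,6,7,8,9,10}
Number of elements in the longest chain: 11


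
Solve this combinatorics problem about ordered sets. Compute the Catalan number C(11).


C(n) = C(2n, n) / (n+1).
C(22, 11) = 705432
C(11) = 705432 / 12 = 58786


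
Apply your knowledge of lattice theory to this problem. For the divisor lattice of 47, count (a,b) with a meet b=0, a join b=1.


Complement pair (a,b): a meet b = bottom, a join b = top.
Here: gcd(a,b)=1 and lcm(a,b)=47, i.e. a*b=47 with a,b coprime.
Pairs found: (1,47), (47,1)
Total ordered pairs: 2


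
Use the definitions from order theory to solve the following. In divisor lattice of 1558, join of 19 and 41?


In a divisor lattice, join = lcm (least common multiple).
gcd(19,41) = 1
lcm(19,41) = 19*41/gcd = 779/1 = 779


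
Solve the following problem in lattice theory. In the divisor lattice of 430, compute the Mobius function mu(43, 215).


In a divisor lattice, mu(a,b) = mu(b/a) where mu is the classical Mobius function.
b/a = 215/43 = 5
Prime factorization of 5: primes [5]
5 is squarefree with 1 prime factor(s), so mu(5) = (-1)^1 = -1


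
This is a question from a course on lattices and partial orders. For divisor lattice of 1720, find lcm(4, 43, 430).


In a divisor lattice, join = lcm (least common multiple).
Compute lcm iteratively: start with first element, then lcm(current, next).
Elements: [4, 43, 430]
lcm(4,43) = 172
lcm(172,430) = 860
Final lcm = 860


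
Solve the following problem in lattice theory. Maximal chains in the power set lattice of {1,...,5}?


A maximal chain goes from the minimum element to a maximal element via cover relations.
Counting all min-to-max paths in the cover graph.
Total maximal chains: 120


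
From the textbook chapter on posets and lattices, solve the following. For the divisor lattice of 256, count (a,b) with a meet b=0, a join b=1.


Complement pair (a,b): a meet b = bottom, a join b = top.
Here: gcd(a,b)=1 and lcm(a,b)=256, i.e. a*b=256 with a,b coprime.
Pairs found: (1,256), (256,1)
Total ordered pairs: 2


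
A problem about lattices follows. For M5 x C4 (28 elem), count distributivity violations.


Distributive law: a ^ (b v c) = (a ^ b) v (a ^ c).
Check all 28^3 = 21952 ordered triples (a,b,c).
  e.g. a=(a1,0), b=(a2,0), c=(a3,0): lhs=(a1,0) != rhs=(0,0)
  e.g. a=(a1,0), b=(a2,0), c=(a3,1): lhs=(a1,0) != rhs=(0,0)
Total violating triples: 3840


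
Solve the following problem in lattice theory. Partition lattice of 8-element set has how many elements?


B(n) = number of set partitions of an n-element set.
B(n) satisfies the recurrence: B(n+1) = sum_k C(n,k)*B(k).
B(8) = 4140


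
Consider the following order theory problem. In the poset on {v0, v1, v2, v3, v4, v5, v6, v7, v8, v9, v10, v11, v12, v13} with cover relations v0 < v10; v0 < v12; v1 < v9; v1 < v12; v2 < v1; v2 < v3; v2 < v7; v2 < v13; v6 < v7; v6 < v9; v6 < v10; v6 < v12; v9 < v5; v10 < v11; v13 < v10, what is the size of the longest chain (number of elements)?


A chain is a totally ordered subset; we count the number of elements in a maximum chain.
Compute, for each element x, the size of the longest chain ending at x:
  v0: 1
  v2: 1
  v4: 1
  v6: 1
  v8: 1
  v1: 2
  ...
A maximum chain: v2 < v1 < v9 < v5
Number of elements in the longest chain: 4


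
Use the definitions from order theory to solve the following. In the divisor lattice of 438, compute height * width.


Height = length of longest chain minus 1; width = size of largest antichain.
A maximum chain: 1 | 73 | 219 | 438  (height 3).
A maximum antichain: {2, 3, 73}  (width 3).
Product = 3 * 3 = 9


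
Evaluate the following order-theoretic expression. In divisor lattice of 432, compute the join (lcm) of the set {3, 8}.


In a divisor lattice, join = lcm (least common multiple).
Compute lcm iteratively: start with first element, then lcm(current, next).
Elements: [3, 8]
lcm(3,8) = 24
Final lcm = 24


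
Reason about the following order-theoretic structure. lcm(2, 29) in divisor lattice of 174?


Join=lcm.
gcd(2,29)=1
lcm=58


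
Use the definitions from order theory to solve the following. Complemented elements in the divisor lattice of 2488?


An element a is complemented if some b has a meet b = bottom, a join b = top.
a is complemented iff gcd(a, n/a)=1, i.e. a is a unitary divisor of 2488.
Complemented elements: 1, 8, 311, 2488
Count: 4


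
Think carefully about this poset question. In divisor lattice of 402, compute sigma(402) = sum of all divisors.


sigma(n) = sum of divisors.
Divisors of 402: [1, 2, 3, 6, 67, 134, 201, 402]
Sum = 816


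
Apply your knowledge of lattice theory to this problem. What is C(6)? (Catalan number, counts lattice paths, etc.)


C(n) = C(2n, n) / (n+1).
C(12, 6) = 924
C(6) = 924 / 7 = 132


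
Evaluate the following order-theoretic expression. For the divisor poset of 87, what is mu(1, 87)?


In a divisor lattice, mu(a,b) = mu(b/a) where mu is the classical Mobius function.
b/a = 87/1 = 87
Prime factorization of 87: primes [3, 29]
87 is squarefree with 2 prime factor(s), so mu(87) = (-1)^2 = 1


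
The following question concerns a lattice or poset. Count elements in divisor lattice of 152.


Divisors of 152: [1, 2, 4, 8, 19, 38, 76, 152]
Count: 8


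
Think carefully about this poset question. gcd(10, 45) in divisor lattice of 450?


Meet=gcd.
gcd(10,45)=5


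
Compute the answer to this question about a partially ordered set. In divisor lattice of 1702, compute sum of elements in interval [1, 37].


Interval [1,37] in divisors of 1702: [1, 37]
Sum = 38


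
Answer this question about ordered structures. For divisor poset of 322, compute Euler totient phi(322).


phi(n) = n * prod_{p|n} (1 - 1/p).
Prime divisors of 322: [2, 7, 23]
phi(322) = 322 * (1 - 1/2) * (1 - 1/7) * (1 - 1/23)
phi(322) = 132


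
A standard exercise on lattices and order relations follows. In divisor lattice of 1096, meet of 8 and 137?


In a divisor lattice, meet = gcd (greatest common divisor).
By Euclidean algorithm or factoring: gcd(8,137) = 1


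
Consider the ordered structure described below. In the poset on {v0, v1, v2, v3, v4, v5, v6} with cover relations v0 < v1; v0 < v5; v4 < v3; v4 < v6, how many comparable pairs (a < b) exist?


A comparable pair {a,b} has a < b or b < a in the order.
Count unordered pairs where one element is strictly below the other.
Examples: {v0,v1}, {v0,v5}, {v3,v4}, {v4,v6}
Total comparable pairs: 4


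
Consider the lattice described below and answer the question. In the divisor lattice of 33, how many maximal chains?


A maximal chain goes from the minimum element to a maximal element via cover relations.
Counting all min-to-max paths in the cover graph.
Total maximal chains: 2


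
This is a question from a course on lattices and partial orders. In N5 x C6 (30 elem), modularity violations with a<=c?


Modular law: if a <= c then a v (b ^ c) = (a v b) ^ c.
Check all triples (a,b,c) with a <= c among 30 elements.
  e.g. a=(a,0), b=(c,0), c=(b,0): lhs=(a,0) != rhs=(b,0)
  e.g. a=(a,0), b=(c,1), c=(b,0): lhs=(a,0) != rhs=(b,0)
Total violating triples: 126


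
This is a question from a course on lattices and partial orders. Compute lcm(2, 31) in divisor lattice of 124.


In a divisor lattice, join = lcm (least common multiple).
gcd(2,31) = 1
lcm(2,31) = 2*31/gcd = 62/1 = 62


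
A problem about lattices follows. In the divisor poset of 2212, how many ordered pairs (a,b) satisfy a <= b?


The order relation is {(a,b) : a <= b}, reflexive so it includes (a,a).
Examples: (1,1), (1,1106), (1,14), (1,158), (1,2), ...
Total ordered pairs: 54


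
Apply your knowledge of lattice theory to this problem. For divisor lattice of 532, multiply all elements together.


Divisors of 532: [1, 2, 4, 7, 14, 19, 28, 38, 76, 133, 266, 532]
Product = n^(d(n)/2) = 532^(12/2)
Product = 22670953897037824


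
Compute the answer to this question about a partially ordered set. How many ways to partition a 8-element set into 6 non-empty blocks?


S(n,k) = k*S(n-1,k) + S(n-1,k-1).
S(7,6) = 21, S(7,5) = 140
S(8,6) = 6*21 + 140 = 126 + 140
S(8,6) = 266


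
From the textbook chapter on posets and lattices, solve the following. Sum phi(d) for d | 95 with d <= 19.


Divisors of 95 up to 19: [1, 5, 19]
phi values: [1, 4, 18]
Sum = 23


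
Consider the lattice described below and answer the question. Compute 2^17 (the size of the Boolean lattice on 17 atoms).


Power set = 2^n.
2^17 = 131072


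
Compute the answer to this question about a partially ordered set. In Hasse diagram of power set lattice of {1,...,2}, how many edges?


A cover relation a -< b holds when a < b with no c strictly between.
Cover relations:
  {} -< {1}
  {} -< {2}
  {1} -< {1,2}
  {2} -< {1,2}
Total: 4


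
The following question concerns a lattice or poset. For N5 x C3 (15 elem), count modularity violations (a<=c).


Modular law: if a <= c then a v (b ^ c) = (a v b) ^ c.
Check all triples (a,b,c) with a <= c among 15 elements.
  e.g. a=(a,0), b=(c,0), c=(b,0): lhs=(a,0) != rhs=(b,0)
  e.g. a=(a,0), b=(c,1), c=(b,0): lhs=(a,0) != rhs=(b,0)
Total violating triples: 18


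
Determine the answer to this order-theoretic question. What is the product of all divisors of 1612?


Divisors of 1612: [1, 2, 4, 13, 26, 31, 52, 62, 124, 403, 806, 1612]
Product = n^(d(n)/2) = 1612^(12/2)
Product = 17546488852414173184


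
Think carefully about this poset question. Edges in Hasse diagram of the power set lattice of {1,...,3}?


A cover relation a -< b holds when a < b with no c strictly between.
Cover relations:
  {} -< {1}
  {} -< {2}
  {} -< {3}
  {1} -< {1,2}
  {1} -< {1,3}
  {2} -< {1,2}
  {2} -< {2,3}
  {3} -< {1,3}
  ...4 more
Total: 12


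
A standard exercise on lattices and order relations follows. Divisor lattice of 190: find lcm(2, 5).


In a divisor lattice, join = lcm (least common multiple).
gcd(2,5) = 1
lcm(2,5) = 2*5/gcd = 10/1 = 10


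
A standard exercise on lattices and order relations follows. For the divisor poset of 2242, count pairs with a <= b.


The order relation is {(a,b) : a <= b}, reflexive so it includes (a,a).
Examples: (1,1), (1,1121), (1,118), (1,19), (1,2), ...
Total ordered pairs: 27


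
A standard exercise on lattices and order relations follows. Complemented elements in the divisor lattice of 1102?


An element a is complemented if some b has a meet b = bottom, a join b = top.
a is complemented iff gcd(a, n/a)=1, i.e. a is a unitary divisor of 1102.
Complemented elements: 1, 2, 19, 29, 38, 58, ... (2 more)
Count: 8


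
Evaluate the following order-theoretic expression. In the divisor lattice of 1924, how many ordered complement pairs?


Complement pair (a,b): a meet b = bottom, a join b = top.
Here: gcd(a,b)=1 and lcm(a,b)=1924, i.e. a*b=1924 with a,b coprime.
Pairs found: (1,1924), (4,481), (13,148), (37,52), ... (4 more)
Total ordered pairs: 8


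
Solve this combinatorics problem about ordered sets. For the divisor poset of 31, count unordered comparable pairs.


A comparable pair {a,b} has a < b or b < a in the order.
Count unordered pairs where one element is strictly below the other.
Examples: {1,31}
Total comparable pairs: 1


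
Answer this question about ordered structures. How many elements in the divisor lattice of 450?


Divisors of 450: [1, 2, 3, 5, 6, 9, 10, 15, 18, 25, 30, 45, 50, 75, 90, 150, 225, 450]
Count: 18


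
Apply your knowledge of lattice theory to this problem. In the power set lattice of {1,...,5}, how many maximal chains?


A maximal chain goes from the minimum element to a maximal element via cover relations.
Counting all min-to-max paths in the cover graph.
Total maximal chains: 120


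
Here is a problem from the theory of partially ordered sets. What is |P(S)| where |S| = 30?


Power set = 2^n.
2^30 = 1073741824


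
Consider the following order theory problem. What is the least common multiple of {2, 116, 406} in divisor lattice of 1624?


In a divisor lattice, join = lcm (least common multiple).
Compute lcm iteratively: start with first element, then lcm(current, next).
Elements: [2, 116, 406]
lcm(2,116) = 116
lcm(116,406) = 812
Final lcm = 812


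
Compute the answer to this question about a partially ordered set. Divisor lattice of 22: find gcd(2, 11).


In a divisor lattice, meet = gcd (greatest common divisor).
By Euclidean algorithm or factoring: gcd(2,11) = 1


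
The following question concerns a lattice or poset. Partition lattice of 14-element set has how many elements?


B(n) = number of set partitions of an n-element set.
B(n) satisfies the recurrence: B(n+1) = sum_k C(n,k)*B(k).
B(14) = 190899322


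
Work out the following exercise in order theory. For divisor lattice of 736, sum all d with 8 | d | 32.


Interval [8,32] in divisors of 736: [8, 16, 32]
Sum = 56


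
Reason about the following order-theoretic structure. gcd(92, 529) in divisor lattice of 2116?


Meet=gcd.
gcd(92,529)=23


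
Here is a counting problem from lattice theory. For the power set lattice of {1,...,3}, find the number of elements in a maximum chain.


A chain is a totally ordered subset; we count the number of elements in a maximum chain.
Compute, for each element x, the size of the longest chain ending at x:
  {}: 1
  {1}: 2
  {2}: 2
  {3}: 2
  {1,2}: 3
  {1,3}: 3
  ...
A maximum chain: {} < {1} < {1,2} < {1,2,3}
Number of elements in the longest chain: 4


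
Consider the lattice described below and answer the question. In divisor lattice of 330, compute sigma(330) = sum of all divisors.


sigma(n) = sum of divisors.
Divisors of 330: [1, 2, 3, 5, 6, 10, 11, 15, 22, 30, 33, 55, 66, 110, 165, 330]
Sum = 864


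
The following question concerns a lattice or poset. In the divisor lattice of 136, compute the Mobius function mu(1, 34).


In a divisor lattice, mu(a,b) = mu(b/a) where mu is the classical Mobius function.
b/a = 34/1 = 34
Prime factorization of 34: primes [2, 17]
34 is squarefree with 2 prime factor(s), so mu(34) = (-1)^2 = 1


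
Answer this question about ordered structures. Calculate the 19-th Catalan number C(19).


C(n) = C(2n, n) / (n+1).
C(38, 19) = 35345263800
C(19) = 35345263800 / 20 = 1767263190


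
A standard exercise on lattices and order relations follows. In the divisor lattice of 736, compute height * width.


Height = length of longest chain minus 1; width = size of largest antichain.
A maximum chain: 1 | 23 | 46 | 92 | 184 | 368 | 736  (height 6).
A maximum antichain: {2, 23}  (width 2).
Product = 6 * 2 = 12


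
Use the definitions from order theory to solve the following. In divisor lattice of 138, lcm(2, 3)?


Join=lcm.
gcd(2,3)=1
lcm=6


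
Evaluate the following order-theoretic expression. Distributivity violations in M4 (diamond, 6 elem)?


Distributive law: a ^ (b v c) = (a ^ b) v (a ^ c).
Check all 6^3 = 216 ordered triples (a,b,c).
  e.g. a=a1, b=a2, c=a3: lhs=a1 != rhs=0
  e.g. a=a1, b=a2, c=a4: lhs=a1 != rhs=0
Total violating triples: 24


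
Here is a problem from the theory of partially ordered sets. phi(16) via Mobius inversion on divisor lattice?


phi(n) = n * prod_{p|n} (1 - 1/p).
Prime divisors of 16: [2]
phi(16) = 16 * (1 - 1/2)
phi(16) = 8


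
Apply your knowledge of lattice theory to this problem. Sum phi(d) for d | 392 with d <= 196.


Divisors of 392 up to 196: [1, 2, 4, 7, 8, 14, 28, 49, 56, 98, 196]
phi values: [1, 1, 2, 6, 4, 6, 12, 42, 24, 42, 84]
Sum = 224


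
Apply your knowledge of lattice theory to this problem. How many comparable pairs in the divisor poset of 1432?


A comparable pair {a,b} has a < b or b < a in the order.
Count unordered pairs where one element is strictly below the other.
Examples: {1,2}, {1,4}, {1,8}, {1,179}, ...
Total comparable pairs: 22


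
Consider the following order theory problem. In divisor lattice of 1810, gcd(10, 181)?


Meet=gcd.
gcd(10,181)=1


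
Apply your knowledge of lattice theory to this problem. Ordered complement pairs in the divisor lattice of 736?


Complement pair (a,b): a meet b = bottom, a join b = top.
Here: gcd(a,b)=1 and lcm(a,b)=736, i.e. a*b=736 with a,b coprime.
Pairs found: (1,736), (23,32), (32,23), (736,1)
Total ordered pairs: 4


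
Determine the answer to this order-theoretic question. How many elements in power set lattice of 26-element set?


Power set = 2^n.
2^26 = 67108864


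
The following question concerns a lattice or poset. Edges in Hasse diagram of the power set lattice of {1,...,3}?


A cover relation a -< b holds when a < b with no c strictly between.
Cover relations:
  {} -< {1}
  {} -< {2}
  {} -< {3}
  {1} -< {1,2}
  {1} -< {1,3}
  {2} -< {1,2}
  {2} -< {2,3}
  {3} -< {1,3}
  ...4 more
Total: 12


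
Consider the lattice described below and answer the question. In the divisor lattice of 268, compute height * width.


Height = length of longest chain minus 1; width = size of largest antichain.
A maximum chain: 1 | 67 | 134 | 268  (height 3).
A maximum antichain: {2, 67}  (width 2).
Product = 3 * 2 = 6


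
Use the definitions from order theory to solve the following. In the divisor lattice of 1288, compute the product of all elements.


Divisors of 1288: [1, 2, 4, 7, 8, 14, 23, 28, 46, 56, 92, 161, 184, 322, 644, 1288]
Product = n^(d(n)/2) = 1288^(16/2)
Product = 7574027963090657918058496


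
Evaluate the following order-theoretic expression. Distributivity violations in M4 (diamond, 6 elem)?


Distributive law: a ^ (b v c) = (a ^ b) v (a ^ c).
Check all 6^3 = 216 ordered triples (a,b,c).
  e.g. a=a1, b=a2, c=a3: lhs=a1 != rhs=0
  e.g. a=a1, b=a2, c=a4: lhs=a1 != rhs=0
Total violating triples: 24


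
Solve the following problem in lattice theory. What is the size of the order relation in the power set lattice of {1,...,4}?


The order relation is {(a,b) : a <= b}, reflexive so it includes (a,a).
Examples: ({},{}), ({},{1,2}), ({},{1,2,3}), ({},{1,2,3,4}), ({},{1,2,4}), ...
Total ordered pairs: 81


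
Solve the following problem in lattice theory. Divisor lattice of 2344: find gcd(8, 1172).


In a divisor lattice, meet = gcd (greatest common divisor).
By Euclidean algorithm or factoring: gcd(8,1172) = 4


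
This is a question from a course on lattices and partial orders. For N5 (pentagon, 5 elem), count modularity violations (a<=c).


Modular law: if a <= c then a v (b ^ c) = (a v b) ^ c.
Check all triples (a,b,c) with a <= c among 5 elements.
  e.g. a=a, b=c, c=b: lhs=a != rhs=b
Total violating triples: 1


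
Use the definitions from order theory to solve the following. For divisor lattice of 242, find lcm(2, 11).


In a divisor lattice, join = lcm (least common multiple).
Compute lcm iteratively: start with first element, then lcm(current, next).
Elements: [2, 11]
lcm(2,11) = 22
Final lcm = 22


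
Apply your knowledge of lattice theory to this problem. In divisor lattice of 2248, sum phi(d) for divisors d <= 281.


Divisors of 2248 up to 281: [1, 2, 4, 8, 281]
phi values: [1, 1, 2, 4, 280]
Sum = 288


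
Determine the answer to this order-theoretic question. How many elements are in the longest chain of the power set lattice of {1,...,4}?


A chain is a totally ordered subset; we count the number of elements in a maximum chain.
Compute, for each element x, the size of the longest chain ending at x:
  {}: 1
  {1}: 2
  {2}: 2
  {3}: 2
  {4}: 2
  {1,2}: 3
  ...
A maximum chain: {} < {1} < {1,2} < {1,2,3} < {1,2,3,4}
Number of elements in the longest chain: 5


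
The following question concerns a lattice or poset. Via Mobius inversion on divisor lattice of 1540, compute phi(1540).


phi(n) = n * prod_{p|n} (1 - 1/p).
Prime divisors of 1540: [2, 5, 7, 11]
phi(1540) = 1540 * (1 - 1/2) * (1 - 1/5) * (1 - 1/7) * (1 - 1/11)
phi(1540) = 480


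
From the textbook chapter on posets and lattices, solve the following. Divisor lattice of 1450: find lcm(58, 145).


In a divisor lattice, join = lcm (least common multiple).
gcd(58,145) = 29
lcm(58,145) = 58*145/gcd = 8410/29 = 290


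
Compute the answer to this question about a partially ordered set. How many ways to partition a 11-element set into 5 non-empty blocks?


S(n,k) = k*S(n-1,k) + S(n-1,k-1).
S(10,5) = 42525, S(10,4) = 34105
S(11,5) = 5*42525 + 34105 = 212625 + 34105
S(11,5) = 246730


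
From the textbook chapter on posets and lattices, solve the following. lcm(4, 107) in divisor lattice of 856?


Join=lcm.
gcd(4,107)=1
lcm=428


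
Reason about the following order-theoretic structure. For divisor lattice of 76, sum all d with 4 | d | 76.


Interval [4,76] in divisors of 76: [4, 76]
Sum = 80


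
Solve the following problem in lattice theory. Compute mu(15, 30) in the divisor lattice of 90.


In a divisor lattice, mu(a,b) = mu(b/a) where mu is the classical Mobius function.
b/a = 30/15 = 2
Prime factorization of 2: primes [2]
2 is squarefree with 1 prime factor(s), so mu(2) = (-1)^1 = -1
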